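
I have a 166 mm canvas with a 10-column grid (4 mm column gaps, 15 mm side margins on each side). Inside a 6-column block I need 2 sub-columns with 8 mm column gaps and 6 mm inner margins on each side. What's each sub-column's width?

Take off 30 mm of margins, leaving 136 mm.
10 columns + 9 column gaps: 10c + 9·4 = 136.
10c = 136 − 36 = 100, so c = 10 mm.
6 columns plus 5 column gaps: 60 + 20 = 80 mm.
Inner content = 80 − 2·6 = 68 mm.
2d + 1·8 = 68 → 2d = 60 → d = 30 mm.

30 mm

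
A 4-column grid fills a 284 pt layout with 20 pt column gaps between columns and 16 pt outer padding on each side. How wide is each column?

Content width = 284 − 2·16 = 252 pt.
4 columns + 3 column gaps: 4c + 3·20 = 252.
4c = 252 − 60 = 192, so c = 48 pt.

48 pt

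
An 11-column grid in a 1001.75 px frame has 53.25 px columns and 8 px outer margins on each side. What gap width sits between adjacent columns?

40 px

Subtract both margins: 1001.75 − 2·8 = 985.75 px.
Columns use 585.75 px, leaving 400 px across 10 gaps = 40 px each.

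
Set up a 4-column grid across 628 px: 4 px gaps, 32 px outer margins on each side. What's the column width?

138 px

Inside the margins: 628 − 64 = 564 px.
4c + 3·4 = 564 → 4c = 552 → c = 138 px.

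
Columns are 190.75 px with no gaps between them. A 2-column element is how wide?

381.5 px

With no gaps, 2 columns span 2·190.75 = 381.5 px.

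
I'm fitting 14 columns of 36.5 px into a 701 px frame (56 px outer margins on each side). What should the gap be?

Inside the margins: 701 − 112 = 589 px.
14 columns take 14·36.5 = 511 px; remaining 78 splits into 13 gaps.
g = 78 / 13 = 6 px.

6 px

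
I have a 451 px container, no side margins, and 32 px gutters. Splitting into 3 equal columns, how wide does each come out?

129 px

Subtracting 2 gutters of 32 leaves 387 for 3 columns, so c = 129 px.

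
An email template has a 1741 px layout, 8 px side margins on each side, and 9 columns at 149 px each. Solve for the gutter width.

48 px

Subtract both margins: 1741 − 2·8 = 1725 px.
Columns use 1341 px, leaving 384 px across 8 gutters = 48 px each.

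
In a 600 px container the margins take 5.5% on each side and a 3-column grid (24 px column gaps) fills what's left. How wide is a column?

162 px

Each margin = 5.5% of 600 = 33 px; content = 600 − 2·33 = 534 px.
534 − 2·24 = 486; ÷3 gives c = 162 px.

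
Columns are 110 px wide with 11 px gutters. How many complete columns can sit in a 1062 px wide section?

8 columns

k columns need k·110 + (k−1)·11 = k·121 − 11.
k·121 − 11 ≤ 1062 → k ≤ 1073 / 121 ≈ 8.87, so k = 8.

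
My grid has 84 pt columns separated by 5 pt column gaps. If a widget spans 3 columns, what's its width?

262 pt

Span of 3: 3·84 + 2·5 = 252 + 10 = 262 pt.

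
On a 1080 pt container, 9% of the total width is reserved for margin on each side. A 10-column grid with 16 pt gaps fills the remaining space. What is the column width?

74.16 pt

Each margin = 9% of 1080 = 97.2 pt; content = 1080 − 2·97.2 = 885.6 pt.
Subtracting 9 gaps of 16 leaves 741.6 for 10 columns, so c = 74.16 pt.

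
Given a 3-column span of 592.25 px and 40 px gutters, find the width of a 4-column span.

803 px

3c + 2·40 = 592.25 → 3c = 512.25 → c = 170.75 px.
4-column span = 4·170.75 + 3·40 = 803 px.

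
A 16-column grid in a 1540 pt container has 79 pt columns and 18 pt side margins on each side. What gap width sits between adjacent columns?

Take off 36 pt of margins, leaving 1504 pt.
16·79 + 15g = 1504 → 15g = 240 → g = 16 pt.

16 pt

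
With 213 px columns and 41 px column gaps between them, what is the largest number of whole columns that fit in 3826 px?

15 columns

15 columns: 15·213 + 14·41 = 3769 px ≤ 3826.
16 columns: 4023 px > 3826. So 15.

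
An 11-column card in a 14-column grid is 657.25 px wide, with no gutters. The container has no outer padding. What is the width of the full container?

With no gutters, each column is 657.25/11 = 59.75 px.
Total width: 14·59.75 = 836.5 px.

836.5 px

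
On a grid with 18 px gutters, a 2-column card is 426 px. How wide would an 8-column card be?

1758 px

2c + 1·18 = 426 → 2c = 408 → c = 204 px.
8 columns plus 7 gutters: 1632 + 126 = 1758 px.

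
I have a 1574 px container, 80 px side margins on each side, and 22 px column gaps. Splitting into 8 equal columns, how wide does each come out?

157.5 px

Content width = 1574 − 2·80 = 1414 px.
Subtracting 7 column gaps of 22 leaves 1260 for 8 columns, so c = 157.5 px.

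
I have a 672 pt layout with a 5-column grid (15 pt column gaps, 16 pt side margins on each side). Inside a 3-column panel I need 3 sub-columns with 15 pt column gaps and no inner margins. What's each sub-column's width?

116 pt

Outer content = 672 − 2·16 = 640 pt.
640 − 4·15 = 580; ÷5 gives c = 116 pt.
3-column span = 3·116 + 2·15 = 378 pt.
Subtracting 2 column gaps of 15 leaves 348 for 3 columns, so d = 116 pt.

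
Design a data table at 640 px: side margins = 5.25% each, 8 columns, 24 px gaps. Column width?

640 × (1 − 2·5.25%) = 640 × 89.5% = 572.8 px for the columns.
8 columns + 7 gaps: 8c + 7·24 = 572.8.
8c = 572.8 − 168 = 404.8, so c = 50.6 px.

50.6 px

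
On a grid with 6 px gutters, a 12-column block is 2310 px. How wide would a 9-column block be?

12 columns + 11 gutters: 12c + 11·6 = 2310.
12c = 2310 − 66 = 2244, so c = 187 px.
Span of 9: 9·187 + 8·6 = 1683 + 48 = 1731 px.

1731 px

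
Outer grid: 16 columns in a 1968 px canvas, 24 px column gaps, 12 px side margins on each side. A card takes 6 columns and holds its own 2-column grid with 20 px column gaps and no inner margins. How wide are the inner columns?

Subtract both margins: 1968 − 2·12 = 1944 px.
Subtracting 15 column gaps of 24 leaves 1584 for 16 columns, so c = 99 px.
6-column span = 6·99 + 5·24 = 714 px.
714 − 1·20 = 694; ÷2 gives d = 347 px.

347 px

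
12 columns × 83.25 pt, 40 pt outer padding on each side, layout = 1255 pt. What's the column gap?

Subtract both margins: 1255 − 2·40 = 1175 pt.
12 columns take 12·83.25 = 999 pt; remaining 176 splits into 11 column gaps.
g = 176 / 11 = 16 pt.

16 pt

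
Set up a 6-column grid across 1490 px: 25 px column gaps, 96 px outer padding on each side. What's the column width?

Take off 192 px of margins, leaving 1298 px.
6c + 5·25 = 1298 → 6c = 1173 → c = 195.5 px.

195.5 px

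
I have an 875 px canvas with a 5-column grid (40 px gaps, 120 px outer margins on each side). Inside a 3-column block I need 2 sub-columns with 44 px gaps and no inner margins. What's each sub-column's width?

Take off 240 px of margins, leaving 635 px.
Subtracting 4 gaps of 40 leaves 475 for 5 columns, so c = 95 px.
3 columns plus 2 gaps: 285 + 80 = 365 px.
365 − 1·44 = 321; ÷2 gives d = 160.5 px.

160.5 px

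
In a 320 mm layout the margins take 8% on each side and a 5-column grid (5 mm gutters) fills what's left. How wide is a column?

Margins: 8% × 320 = 25.6 mm each, so content = 320 − 51.2 = 268.8 mm.
5 columns + 4 gutters: 5c + 4·5 = 268.8.
5c = 268.8 − 20 = 248.8, so c = 49.76 mm.

49.76 mm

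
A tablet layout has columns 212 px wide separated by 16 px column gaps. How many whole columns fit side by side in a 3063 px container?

Each extra column adds 212 + 16 = 228 px.
(3063 + 16) / 228 = 13.50, so 13 columns fit.

13 columns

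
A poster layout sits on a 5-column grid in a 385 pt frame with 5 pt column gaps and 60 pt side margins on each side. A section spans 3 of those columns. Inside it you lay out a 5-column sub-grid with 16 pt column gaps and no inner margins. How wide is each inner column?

18.6 pt

Inside the margins: 385 − 120 = 265 pt.
Subtracting 4 column gaps of 5 leaves 245 for 5 columns, so c = 49 pt.
Span of 3: 3·49 + 2·5 = 147 + 10 = 157 pt.
5 columns + 4 column gaps: 5d + 4·16 = 157.
5d = 157 − 64 = 93, so d = 18.6 pt.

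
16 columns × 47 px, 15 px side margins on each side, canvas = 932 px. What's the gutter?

Inside the margins: 932 − 30 = 902 px.
16 columns take 16·47 = 752 px; remaining 150 splits into 15 gutters.
g = 150 / 15 = 10 px.

10 px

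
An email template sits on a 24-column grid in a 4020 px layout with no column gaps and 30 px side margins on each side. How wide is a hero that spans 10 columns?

1650 px

Inside the margins: 4020 − 60 = 3960 px.
24c = 3960 → c = 165 px.
With no column gaps, 10 columns span 10·165 = 1650 px.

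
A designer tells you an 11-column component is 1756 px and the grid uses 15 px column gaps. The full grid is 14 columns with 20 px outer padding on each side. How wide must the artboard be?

11c + 10·15 = 1756 → 11c = 1606 → c = 146 px.
Total width: 2·20 + 14·146 + 13·15 = 2279 px.

2279 px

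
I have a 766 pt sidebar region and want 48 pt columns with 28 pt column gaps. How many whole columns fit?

10 columns: 10·48 + 9·28 = 732 pt ≤ 766.
11 columns: 808 pt > 766. So 10.

10 columns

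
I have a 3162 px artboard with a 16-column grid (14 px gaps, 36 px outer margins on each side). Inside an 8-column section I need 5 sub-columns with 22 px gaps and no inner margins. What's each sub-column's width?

290 px

Outer content = 3162 − 2·36 = 3090 px.
16 columns + 15 gaps: 16c + 15·14 = 3090.
16c = 3090 − 210 = 2880, so c = 180 px.
Span of 8: 8·180 + 7·14 = 1440 + 98 = 1538 px.
5d + 4·22 = 1538 → 5d = 1450 → d = 290 px.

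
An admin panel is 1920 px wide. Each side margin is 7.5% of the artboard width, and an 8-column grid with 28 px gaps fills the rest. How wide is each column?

1920 × (1 − 2·7.5%) = 1920 × 85% = 1632 px for the columns.
1632 − 7·28 = 1436; ÷8 gives c = 179.5 px.

179.5 px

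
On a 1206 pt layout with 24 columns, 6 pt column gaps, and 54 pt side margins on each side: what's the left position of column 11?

Take off 108 pt of margins, leaving 1098 pt.
24 columns + 23 column gaps: 24c + 23·6 = 1098.
24c = 1098 − 138 = 960, so c = 40 pt.
Before column 11: the margin + 10 columns + 10 column gaps.
Offset = 54 + 10·(40 + 6) = 54 + 460 = 514 pt.

514 pt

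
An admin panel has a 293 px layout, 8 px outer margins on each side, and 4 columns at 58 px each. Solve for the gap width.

Take off 16 px of margins, leaving 277 px.
4 columns take 4·58 = 232 px; remaining 45 splits into 3 gaps.
g = 45 / 3 = 15 px.

15 px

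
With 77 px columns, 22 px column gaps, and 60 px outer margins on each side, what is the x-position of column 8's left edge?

Each column+gutter stride is 99 px; 7 of them past the 60 px margin is 60 + 693 = 753 px.

753 px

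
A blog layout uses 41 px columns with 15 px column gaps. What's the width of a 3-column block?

153 px

3-column span = 3·41 + 2·15 = 153 px.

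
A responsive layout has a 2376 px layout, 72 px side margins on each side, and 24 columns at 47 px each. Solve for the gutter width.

Inside the margins: 2376 − 144 = 2232 px.
24 columns take 24·47 = 1128 px; remaining 1104 splits into 23 gutters.
g = 1104 / 23 = 48 px.

48 px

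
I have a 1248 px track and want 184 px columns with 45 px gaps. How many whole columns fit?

k columns need k·184 + (k−1)·45 = k·229 − 45.
k·229 − 45 ≤ 1248 → k ≤ 1293 / 229 ≈ 5.65, so k = 5.

5 columns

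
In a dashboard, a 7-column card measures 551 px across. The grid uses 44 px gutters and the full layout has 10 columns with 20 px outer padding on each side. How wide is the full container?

7c + 6·44 = 551 → 7c = 287 → c = 41 px.
Container = 2·20 + 10·41 + 9·44 = 40 + 410 + 396 = 846 px.

846 px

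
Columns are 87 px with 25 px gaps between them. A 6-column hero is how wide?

6-column span = 6·87 + 5·25 = 647 px.

647 px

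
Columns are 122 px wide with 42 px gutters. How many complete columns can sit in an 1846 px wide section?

k columns need k·122 + (k−1)·42 = k·164 − 42.
k·164 − 42 ≤ 1846 → k ≤ 1888 / 164 ≈ 11.51, so k = 11.

11 columns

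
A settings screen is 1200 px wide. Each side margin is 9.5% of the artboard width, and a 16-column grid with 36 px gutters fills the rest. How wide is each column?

27 px

Each margin = 9.5% of 1200 = 114 px; content = 1200 − 2·114 = 972 px.
16c + 15·36 = 972 → 16c = 432 → c = 27 px.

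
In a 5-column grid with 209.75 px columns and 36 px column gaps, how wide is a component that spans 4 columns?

947 px

4-column span = 4·209.75 + 3·36 = 947 px.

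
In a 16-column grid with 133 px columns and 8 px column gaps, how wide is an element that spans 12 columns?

1684 px

12 columns plus 11 column gaps: 1596 + 88 = 1684 px.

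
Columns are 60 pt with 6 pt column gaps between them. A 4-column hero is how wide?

258 pt

4 columns plus 3 column gaps: 240 + 18 = 258 pt.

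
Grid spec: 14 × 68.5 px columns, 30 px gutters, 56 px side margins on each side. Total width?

Canvas = 2·56 + 14·68.5 + 13·30 = 112 + 959 + 390 = 1461 px.

1461 px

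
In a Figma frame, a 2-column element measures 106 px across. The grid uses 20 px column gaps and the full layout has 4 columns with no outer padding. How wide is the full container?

106 − 1·20 = 86; ÷2 gives c = 43 px.
Summing: 172 + 60 = 232 px.

232 px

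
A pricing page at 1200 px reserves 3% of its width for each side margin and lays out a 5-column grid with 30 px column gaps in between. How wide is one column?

201.6 px

Each margin = 3% of 1200 = 36 px; content = 1200 − 2·36 = 1128 px.
Subtracting 4 column gaps of 30 leaves 1008 for 5 columns, so c = 201.6 px.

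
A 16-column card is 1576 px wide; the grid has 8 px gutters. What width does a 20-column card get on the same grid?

1972 px

16c + 15·8 = 1576 → 16c = 1456 → c = 91 px.
Span of 20: 20·91 + 19·8 = 1820 + 152 = 1972 px.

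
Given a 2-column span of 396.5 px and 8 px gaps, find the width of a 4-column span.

801 px

Subtracting 1 gap of 8 leaves 388.5 for 2 columns, so c = 194.25 px.
4 columns plus 3 gaps: 777 + 24 = 801 px.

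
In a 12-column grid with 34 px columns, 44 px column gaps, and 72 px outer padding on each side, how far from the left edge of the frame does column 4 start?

Each column+gutter stride is 78 px; 3 of them past the 72 px margin is 72 + 234 = 306 px.

306 px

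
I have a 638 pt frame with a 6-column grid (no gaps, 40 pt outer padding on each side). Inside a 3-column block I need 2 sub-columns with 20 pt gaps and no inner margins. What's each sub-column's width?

129.5 pt

Inside the margins: 638 − 80 = 558 pt.
With no gaps, each column is 558/6 = 93 pt.
3-column span = 3·93 = 279 pt.
279 − 1·20 = 259; ÷2 gives d = 129.5 pt.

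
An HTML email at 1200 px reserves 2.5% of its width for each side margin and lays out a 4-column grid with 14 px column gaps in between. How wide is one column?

Each margin = 2.5% of 1200 = 30 px; content = 1200 − 2·30 = 1140 px.
1140 − 3·14 = 1098; ÷4 gives c = 274.5 px.

274.5 px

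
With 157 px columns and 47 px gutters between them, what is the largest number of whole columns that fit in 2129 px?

k columns need k·157 + (k−1)·47 = k·204 − 47.
k·204 − 47 ≤ 2129 → k ≤ 2176 / 204 ≈ 10.67, so k = 10.

10 columns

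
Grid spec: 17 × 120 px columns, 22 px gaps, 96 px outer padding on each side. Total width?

2584 px

Container = 2·96 + 17·120 + 16·22 = 192 + 2040 + 352 = 2584 px.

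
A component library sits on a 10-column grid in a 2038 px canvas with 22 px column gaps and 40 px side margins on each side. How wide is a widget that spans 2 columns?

374 px

Content width = 2038 − 2·40 = 1958 px.
10c + 9·22 = 1958 → 10c = 1760 → c = 176 px.
Span of 2: 2·176 + 1·22 = 352 + 22 = 374 px.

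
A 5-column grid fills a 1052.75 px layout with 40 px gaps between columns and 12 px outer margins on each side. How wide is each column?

173.75 px

Take off 24 px of margins, leaving 1028.75 px.
5 columns + 4 gaps: 5c + 4·40 = 1028.75.
5c = 1028.75 − 160 = 868.75, so c = 173.75 px.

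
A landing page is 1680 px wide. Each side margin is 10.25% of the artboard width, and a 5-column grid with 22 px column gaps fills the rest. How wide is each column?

249.52 px

Margins: 10.25% × 1680 = 172.2 px each, so content = 1680 − 344.4 = 1335.6 px.
1335.6 − 4·22 = 1247.6; ÷5 gives c = 249.52 px.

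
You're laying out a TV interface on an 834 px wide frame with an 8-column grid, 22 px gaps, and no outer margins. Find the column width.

85 px

834 − 7·22 = 680; ÷8 gives c = 85 px.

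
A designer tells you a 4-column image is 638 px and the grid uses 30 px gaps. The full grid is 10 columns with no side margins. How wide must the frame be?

638 − 3·30 = 548; ÷4 gives c = 137 px.
Summing: 1370 + 270 = 1640 px.

1640 px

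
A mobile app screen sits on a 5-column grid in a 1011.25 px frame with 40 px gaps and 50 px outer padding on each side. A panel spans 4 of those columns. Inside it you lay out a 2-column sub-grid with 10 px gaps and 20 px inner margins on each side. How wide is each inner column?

Take off 100 px of margins, leaving 911.25 px.
911.25 − 4·40 = 751.25; ÷5 gives c = 150.25 px.
4 columns plus 3 gaps: 601 + 120 = 721 px.
Inner content = 721 − 2·20 = 681 px.
Subtracting 1 gap of 10 leaves 671 for 2 columns, so d = 335.5 px.

335.5 px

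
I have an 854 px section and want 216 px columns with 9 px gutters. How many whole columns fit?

3 columns

3 columns: 3·216 + 2·9 = 666 px ≤ 854.
4 columns: 891 px > 854. So 3.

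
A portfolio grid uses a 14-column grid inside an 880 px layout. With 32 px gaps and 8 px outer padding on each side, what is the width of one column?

Take off 16 px of margins, leaving 864 px.
14c + 13·32 = 864 → 14c = 448 → c = 32 px.

32 px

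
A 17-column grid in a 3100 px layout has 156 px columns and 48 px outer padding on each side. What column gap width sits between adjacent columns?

22 px

Subtract both margins: 3100 − 2·48 = 3004 px.
17 columns take 17·156 = 2652 px; remaining 352 splits into 16 column gaps.
g = 352 / 16 = 22 px.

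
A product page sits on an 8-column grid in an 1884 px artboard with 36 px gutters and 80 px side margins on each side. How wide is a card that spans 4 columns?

844 px

Take off 160 px of margins, leaving 1724 px.
8c + 7·36 = 1724 → 8c = 1472 → c = 184 px.
Span of 4: 4·184 + 3·36 = 736 + 108 = 844 px.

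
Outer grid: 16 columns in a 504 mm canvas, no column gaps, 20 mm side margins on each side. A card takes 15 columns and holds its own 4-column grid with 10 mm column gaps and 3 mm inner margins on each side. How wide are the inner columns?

Outer content = 504 − 2·20 = 464 mm.
464 / 16 = 29 mm per column.
15-column span = 15·29 = 435 mm.
Inner content = 435 − 2·3 = 429 mm.
Subtracting 3 column gaps of 10 leaves 399 for 4 columns, so d = 99.75 mm.

99.75 mm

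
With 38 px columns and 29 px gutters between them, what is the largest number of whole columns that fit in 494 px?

7 columns

Each extra column adds 38 + 29 = 67 px.
(494 + 29) / 67 = 7.81, so 7 columns fit.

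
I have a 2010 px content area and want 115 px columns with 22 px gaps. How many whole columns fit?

14 columns: 14·115 + 13·22 = 1896 px ≤ 2010.
15 columns: 2033 px > 2010. So 14.

14 columns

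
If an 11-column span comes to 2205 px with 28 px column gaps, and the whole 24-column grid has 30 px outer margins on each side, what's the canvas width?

11c + 10·28 = 2205 → 11c = 1925 → c = 175 px.
Total width: 2·30 + 24·175 + 23·28 = 4904 px.

4904 px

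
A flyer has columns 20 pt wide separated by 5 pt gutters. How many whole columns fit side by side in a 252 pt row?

10 columns

Each extra column adds 20 + 5 = 25 pt.
(252 + 5) / 25 = 10.28, so 10 columns fit.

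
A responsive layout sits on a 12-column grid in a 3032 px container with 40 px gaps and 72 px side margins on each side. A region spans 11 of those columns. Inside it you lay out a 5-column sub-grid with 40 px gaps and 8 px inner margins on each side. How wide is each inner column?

Outer content = 3032 − 2·72 = 2888 px.
Subtracting 11 gaps of 40 leaves 2448 for 12 columns, so c = 204 px.
11-column span = 11·204 + 10·40 = 2644 px.
Inner content = 2644 − 2·8 = 2628 px.
5d + 4·40 = 2628 → 5d = 2468 → d = 493.6 px.

493.6 px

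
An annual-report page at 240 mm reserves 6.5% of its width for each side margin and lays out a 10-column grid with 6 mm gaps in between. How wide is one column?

Margins: 6.5% × 240 = 15.6 mm each, so content = 240 − 31.2 = 208.8 mm.
208.8 − 9·6 = 154.8; ÷10 gives c = 15.48 mm.

15.48 mm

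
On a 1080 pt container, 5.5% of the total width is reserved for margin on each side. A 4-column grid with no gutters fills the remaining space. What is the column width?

240.3 pt

Margins: 5.5% × 1080 = 59.4 pt each, so content = 1080 − 118.8 = 961.2 pt.
With no gutters, each column is 961.2/4 = 240.3 pt.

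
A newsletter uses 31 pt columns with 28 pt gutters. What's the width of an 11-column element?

621 pt

11-column span = 11·31 + 10·28 = 621 pt.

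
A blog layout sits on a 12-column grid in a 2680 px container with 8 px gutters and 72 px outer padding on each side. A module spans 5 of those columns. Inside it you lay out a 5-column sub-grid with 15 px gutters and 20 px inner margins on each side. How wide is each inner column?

Take off 144 px of margins, leaving 2536 px.
12 columns + 11 gutters: 12c + 11·8 = 2536.
12c = 2536 − 88 = 2448, so c = 204 px.
5-column span = 5·204 + 4·8 = 1052 px.
Inner content = 1052 − 2·20 = 1012 px.
Subtracting 4 gutters of 15 leaves 952 for 5 columns, so d = 190.4 px.

190.4 px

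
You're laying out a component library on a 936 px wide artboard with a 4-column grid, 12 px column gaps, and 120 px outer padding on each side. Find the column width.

Take off 240 px of margins, leaving 696 px.
Subtracting 3 column gaps of 12 leaves 660 for 4 columns, so c = 165 px.

165 px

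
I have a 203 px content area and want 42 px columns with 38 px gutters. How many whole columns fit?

3 columns: 3·42 + 2·38 = 202 px ≤ 203.
4 columns: 282 px > 203. So 3.

3 columns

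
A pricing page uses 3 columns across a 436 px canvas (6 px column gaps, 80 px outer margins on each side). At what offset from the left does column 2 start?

174 px

Take off 160 px of margins, leaving 276 px.
3c + 2·6 = 276 → 3c = 264 → c = 88 px.
Each column+gutter stride is 94 px; 1 of them past the 80 px margin is 80 + 94 = 174 px.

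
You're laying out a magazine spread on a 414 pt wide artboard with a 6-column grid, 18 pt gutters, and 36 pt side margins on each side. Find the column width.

42 pt

Subtract both margins: 414 − 2·36 = 342 pt.
Subtracting 5 gutters of 18 leaves 252 for 6 columns, so c = 42 pt.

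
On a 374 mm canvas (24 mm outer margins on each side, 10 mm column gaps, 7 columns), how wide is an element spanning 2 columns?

86 mm

Subtract both margins: 374 − 2·24 = 326 mm.
7 columns + 6 column gaps: 7c + 6·10 = 326.
7c = 326 − 60 = 266, so c = 38 mm.
2 columns plus 1 column gap: 76 + 10 = 86 mm.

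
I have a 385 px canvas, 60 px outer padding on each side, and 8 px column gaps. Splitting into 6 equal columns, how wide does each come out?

Inside the margins: 385 − 120 = 265 px.
6c + 5·8 = 265 → 6c = 225 → c = 37.5 px.

37.5 px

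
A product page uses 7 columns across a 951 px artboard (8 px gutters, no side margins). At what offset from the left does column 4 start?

411 px

Subtracting 6 gutters of 8 leaves 903 for 7 columns, so c = 129 px.
Before column 4: 3 columns + 3 gutters.
Offset = 3·(129 + 8) = 3·137 = 411 px.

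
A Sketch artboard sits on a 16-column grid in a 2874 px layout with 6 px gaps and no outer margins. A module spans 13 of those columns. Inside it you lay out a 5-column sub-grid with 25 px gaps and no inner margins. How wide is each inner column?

Subtracting 15 gaps of 6 leaves 2784 for 16 columns, so c = 174 px.
Span of 13: 13·174 + 12·6 = 2262 + 72 = 2334 px.
Subtracting 4 gaps of 25 leaves 2234 for 5 columns, so d = 446.8 px.

446.8 px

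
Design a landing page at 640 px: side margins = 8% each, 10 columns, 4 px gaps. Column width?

640 × (1 − 2·8%) = 640 × 84% = 537.6 px for the columns.
10c + 9·4 = 537.6 → 10c = 501.6 → c = 50.16 px.

50.16 px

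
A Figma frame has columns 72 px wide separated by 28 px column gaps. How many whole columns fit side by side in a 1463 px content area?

Each extra column adds 72 + 28 = 100 px.
(1463 + 28) / 100 = 14.91, so 14 columns fit.

14 columns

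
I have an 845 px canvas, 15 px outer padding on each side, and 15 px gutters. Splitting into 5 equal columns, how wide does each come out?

151 px

Content width = 845 − 2·15 = 815 px.
5 columns + 4 gutters: 5c + 4·15 = 815.
5c = 815 − 60 = 755, so c = 151 px.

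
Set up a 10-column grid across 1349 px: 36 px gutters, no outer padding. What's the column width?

102.5 px

Subtracting 9 gutters of 36 leaves 1025 for 10 columns, so c = 102.5 px.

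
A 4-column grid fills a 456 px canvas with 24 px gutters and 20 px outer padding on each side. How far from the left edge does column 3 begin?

240 px

Inside the margins: 456 − 40 = 416 px.
4c + 3·24 = 416 → 4c = 344 → c = 86 px.
Before column 3: the margin + 2 columns + 2 gutters.
Offset = 20 + 2·(86 + 24) = 20 + 220 = 240 px.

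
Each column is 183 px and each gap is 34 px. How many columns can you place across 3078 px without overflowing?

14 columns

14 columns: 14·183 + 13·34 = 3004 px ≤ 3078.
15 columns: 3221 px > 3078. So 14.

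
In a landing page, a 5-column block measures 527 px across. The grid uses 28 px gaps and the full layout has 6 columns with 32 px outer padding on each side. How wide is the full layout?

702 px

527 − 4·28 = 415; ÷5 gives c = 83 px.
Adding margins, columns and gutters: 64 + 498 + 140 = 702 px.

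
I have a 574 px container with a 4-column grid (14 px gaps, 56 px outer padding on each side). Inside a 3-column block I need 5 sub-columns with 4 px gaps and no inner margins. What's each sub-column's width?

65.4 px

Outer content = 574 − 2·56 = 462 px.
4 columns + 3 gaps: 4c + 3·14 = 462.
4c = 462 − 42 = 420, so c = 105 px.
Span of 3: 3·105 + 2·14 = 315 + 28 = 343 px.
343 − 4·4 = 327; ÷5 gives d = 65.4 px.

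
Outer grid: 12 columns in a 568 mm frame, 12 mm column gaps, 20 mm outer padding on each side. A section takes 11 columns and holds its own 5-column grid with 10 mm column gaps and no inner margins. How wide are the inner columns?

Take off 40 mm of margins, leaving 528 mm.
12 columns + 11 column gaps: 12c + 11·12 = 528.
12c = 528 − 132 = 396, so c = 33 mm.
11 columns plus 10 column gaps: 363 + 120 = 483 mm.
5 columns + 4 column gaps: 5d + 4·10 = 483.
5d = 483 − 40 = 443, so d = 88.6 mm.

88.6 mm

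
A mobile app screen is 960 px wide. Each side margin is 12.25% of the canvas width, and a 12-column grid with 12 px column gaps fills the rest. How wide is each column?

49.4 px

Each margin = 12.25% of 960 = 117.6 px; content = 960 − 2·117.6 = 724.8 px.
12c + 11·12 = 724.8 → 12c = 592.8 → c = 49.4 px.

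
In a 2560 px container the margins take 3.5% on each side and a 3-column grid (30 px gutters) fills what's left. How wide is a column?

773.6 px

Each margin = 3.5% of 2560 = 89.6 px; content = 2560 − 2·89.6 = 2380.8 px.
3 columns + 2 gutters: 3c + 2·30 = 2380.8.
3c = 2380.8 − 60 = 2320.8, so c = 773.6 px.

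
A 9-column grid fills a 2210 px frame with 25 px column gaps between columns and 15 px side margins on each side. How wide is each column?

Subtract both margins: 2210 − 2·15 = 2180 px.
9 columns + 8 column gaps: 9c + 8·25 = 2180.
9c = 2180 − 200 = 1980, so c = 220 px.

220 px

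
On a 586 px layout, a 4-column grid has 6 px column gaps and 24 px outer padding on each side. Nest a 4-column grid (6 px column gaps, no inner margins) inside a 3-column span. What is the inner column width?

96 px

Outer content = 586 − 2·24 = 538 px.
538 − 3·6 = 520; ÷4 gives c = 130 px.
3 columns plus 2 column gaps: 390 + 12 = 402 px.
4d + 3·6 = 402 → 4d = 384 → d = 96 px.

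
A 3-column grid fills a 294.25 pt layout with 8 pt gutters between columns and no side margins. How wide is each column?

3 columns + 2 gutters: 3c + 2·8 = 294.25.
3c = 294.25 − 16 = 278.25, so c = 92.75 pt.

92.75 pt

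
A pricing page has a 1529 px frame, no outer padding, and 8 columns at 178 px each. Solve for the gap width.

15 px

8·178 + 7g = 1529 → 7g = 105 → g = 15 px.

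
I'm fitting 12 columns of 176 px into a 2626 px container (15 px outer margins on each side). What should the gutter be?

Take off 30 px of margins, leaving 2596 px.
12 columns take 12·176 = 2112 px; remaining 484 splits into 11 gutters.
g = 484 / 11 = 44 px.

44 px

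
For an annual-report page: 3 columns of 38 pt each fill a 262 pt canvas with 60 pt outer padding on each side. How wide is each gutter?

Take off 120 pt of margins, leaving 142 pt.
3·38 + 2g = 142 → 2g = 28 → g = 14 pt.

14 pt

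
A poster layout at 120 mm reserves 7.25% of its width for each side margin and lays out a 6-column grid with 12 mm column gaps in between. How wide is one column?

7.1 mm

Margins: 7.25% × 120 = 8.7 mm each, so content = 120 − 17.4 = 102.6 mm.
Subtracting 5 column gaps of 12 leaves 42.6 for 6 columns, so c = 7.1 mm.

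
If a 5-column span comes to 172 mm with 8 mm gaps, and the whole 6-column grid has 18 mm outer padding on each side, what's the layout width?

244 mm

5 columns + 4 gaps: 5c + 4·8 = 172.
5c = 172 − 32 = 140, so c = 28 mm.
Adding margins, columns and gutters: 36 + 168 + 40 = 244 mm.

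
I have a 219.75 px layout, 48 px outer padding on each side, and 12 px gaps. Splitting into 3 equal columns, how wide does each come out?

Inside the margins: 219.75 − 96 = 123.75 px.
3 columns + 2 gaps: 3c + 2·12 = 123.75.
3c = 123.75 − 24 = 99.75, so c = 33.25 px.

33.25 px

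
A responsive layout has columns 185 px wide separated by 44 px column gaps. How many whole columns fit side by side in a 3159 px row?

13 columns

13 columns: 13·185 + 12·44 = 2933 px ≤ 3159.
14 columns: 3162 px > 3159. So 13.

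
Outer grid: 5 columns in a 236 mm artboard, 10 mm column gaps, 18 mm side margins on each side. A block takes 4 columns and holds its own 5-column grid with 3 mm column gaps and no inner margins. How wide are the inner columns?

29.2 mm

Subtract both margins: 236 − 2·18 = 200 mm.
5c + 4·10 = 200 → 5c = 160 → c = 32 mm.
4-column span = 4·32 + 3·10 = 158 mm.
5 columns + 4 column gaps: 5d + 4·3 = 158.
5d = 158 − 12 = 146, so d = 29.2 mm.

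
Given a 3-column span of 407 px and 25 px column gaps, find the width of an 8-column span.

407 − 2·25 = 357; ÷3 gives c = 119 px.
8-column span = 8·119 + 7·25 = 1127 px.

1127 px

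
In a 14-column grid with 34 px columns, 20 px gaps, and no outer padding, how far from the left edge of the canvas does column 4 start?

162 px

No margin, so column 4 starts at 3·(column + gutter) = 3·54 = 162 px.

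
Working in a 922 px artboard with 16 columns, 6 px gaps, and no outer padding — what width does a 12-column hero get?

690 px

16c + 15·6 = 922 → 16c = 832 → c = 52 px.
Span of 12: 12·52 + 11·6 = 624 + 66 = 690 px.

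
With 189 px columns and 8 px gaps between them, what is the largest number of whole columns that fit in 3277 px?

16 columns

16 columns: 16·189 + 15·8 = 3144 px ≤ 3277.
17 columns: 3341 px > 3277. So 16.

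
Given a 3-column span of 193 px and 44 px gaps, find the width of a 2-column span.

114 px

3 columns + 2 gaps: 3c + 2·44 = 193.
3c = 193 − 88 = 105, so c = 35 px.
2-column span = 2·35 + 1·44 = 114 px.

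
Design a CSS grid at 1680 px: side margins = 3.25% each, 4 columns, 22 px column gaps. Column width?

1680 × (1 − 2·3.25%) = 1680 × 93.5% = 1570.8 px for the columns.
4 columns + 3 column gaps: 4c + 3·22 = 1570.8.
4c = 1570.8 − 66 = 1504.8, so c = 376.2 px.

376.2 px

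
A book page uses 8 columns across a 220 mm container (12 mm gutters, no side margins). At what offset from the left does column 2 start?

Subtracting 7 gutters of 12 leaves 136 for 8 columns, so c = 17 mm.
Before column 2: 1 column + 1 gutter.
Offset = 1·(17 + 12) = 1·29 = 29 mm.

29 mm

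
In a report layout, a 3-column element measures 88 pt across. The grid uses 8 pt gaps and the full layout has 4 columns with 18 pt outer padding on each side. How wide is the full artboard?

3c + 2·8 = 88 → 3c = 72 → c = 24 pt.
Adding margins, columns and gutters: 36 + 96 + 24 = 156 pt.

156 pt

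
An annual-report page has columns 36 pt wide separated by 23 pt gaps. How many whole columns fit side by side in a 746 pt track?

13 columns

13 columns: 13·36 + 12·23 = 744 pt ≤ 746.
14 columns: 803 pt > 746. So 13.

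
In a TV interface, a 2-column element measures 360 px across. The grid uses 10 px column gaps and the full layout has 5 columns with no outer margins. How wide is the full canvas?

360 − 1·10 = 350; ÷2 gives c = 175 px.
Total width: 5·175 + 4·10 = 915 px.

915 px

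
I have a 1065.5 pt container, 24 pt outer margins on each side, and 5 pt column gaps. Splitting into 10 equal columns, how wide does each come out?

Content width = 1065.5 − 2·24 = 1017.5 pt.
Subtracting 9 column gaps of 5 leaves 972.5 for 10 columns, so c = 97.25 pt.

97.25 pt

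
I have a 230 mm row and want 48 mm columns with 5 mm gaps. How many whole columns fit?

k columns need k·48 + (k−1)·5 = k·53 − 5.
k·53 − 5 ≤ 230 → k ≤ 235 / 53 ≈ 4.43, so k = 4.

4 columns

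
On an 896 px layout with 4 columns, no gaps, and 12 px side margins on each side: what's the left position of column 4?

666 px

Take off 24 px of margins, leaving 872 px.
872 / 4 = 218 px per column.
Each column+gutter stride is 218 px; 3 of them past the 12 px margin is 12 + 654 = 666 px.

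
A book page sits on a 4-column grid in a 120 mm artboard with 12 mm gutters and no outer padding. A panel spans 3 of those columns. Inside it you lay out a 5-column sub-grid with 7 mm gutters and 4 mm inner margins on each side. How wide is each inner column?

4c + 3·12 = 120 → 4c = 84 → c = 21 mm.
Span of 3: 3·21 + 2·12 = 63 + 24 = 87 mm.
Inner content = 87 − 2·4 = 79 mm.
Subtracting 4 gutters of 7 leaves 51 for 5 columns, so d = 10.2 mm.

10.2 mm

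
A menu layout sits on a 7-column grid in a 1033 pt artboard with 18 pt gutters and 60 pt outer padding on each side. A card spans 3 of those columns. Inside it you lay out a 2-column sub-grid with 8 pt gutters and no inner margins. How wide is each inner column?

Outer content = 1033 − 2·60 = 913 pt.
Subtracting 6 gutters of 18 leaves 805 for 7 columns, so c = 115 pt.
3 columns plus 2 gutters: 345 + 36 = 381 pt.
381 − 1·8 = 373; ÷2 gives d = 186.5 pt.

186.5 pt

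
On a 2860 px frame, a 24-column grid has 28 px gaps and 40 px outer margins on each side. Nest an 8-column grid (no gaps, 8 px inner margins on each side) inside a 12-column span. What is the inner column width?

Inside the margins: 2860 − 80 = 2780 px.
2780 − 23·28 = 2136; ÷24 gives c = 89 px.
12-column span = 12·89 + 11·28 = 1376 px.
Inner content = 1376 − 2·8 = 1360 px.
1360 / 8 = 170 px per column.

170 px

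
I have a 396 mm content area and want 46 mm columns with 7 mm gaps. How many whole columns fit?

Each extra column adds 46 + 7 = 53 mm.
(396 + 7) / 53 = 7.60, so 7 columns fit.

7 columns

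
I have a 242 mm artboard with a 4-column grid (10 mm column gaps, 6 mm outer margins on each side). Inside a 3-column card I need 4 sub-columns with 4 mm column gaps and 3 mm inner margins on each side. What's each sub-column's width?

Take off 12 mm of margins, leaving 230 mm.
4c + 3·10 = 230 → 4c = 200 → c = 50 mm.
3 columns plus 2 column gaps: 150 + 20 = 170 mm.
Inner content = 170 − 2·3 = 164 mm.
4 columns + 3 column gaps: 4d + 3·4 = 164.
4d = 164 − 12 = 152, so d = 38 mm.

38 mm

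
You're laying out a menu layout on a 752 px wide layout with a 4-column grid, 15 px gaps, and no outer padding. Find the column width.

4 columns + 3 gaps: 4c + 3·15 = 752.
4c = 752 − 45 = 707, so c = 176.75 px.

176.75 px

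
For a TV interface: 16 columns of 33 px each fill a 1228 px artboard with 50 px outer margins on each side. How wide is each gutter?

40 px

Content width = 1228 − 2·50 = 1128 px.
16·33 + 15g = 1128 → 15g = 600 → g = 40 px.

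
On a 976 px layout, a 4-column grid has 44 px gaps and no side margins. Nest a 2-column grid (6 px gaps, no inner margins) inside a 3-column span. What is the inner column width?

357.5 px

4 columns + 3 gaps: 4c + 3·44 = 976.
4c = 976 − 132 = 844, so c = 211 px.
3-column span = 3·211 + 2·44 = 721 px.
721 − 1·6 = 715; ÷2 gives d = 357.5 px.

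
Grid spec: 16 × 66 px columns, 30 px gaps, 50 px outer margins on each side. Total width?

Canvas = 2·50 + 16·66 + 15·30 = 100 + 1056 + 450 = 1606 px.

1606 px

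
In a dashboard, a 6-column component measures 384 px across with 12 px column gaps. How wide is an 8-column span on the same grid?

516 px

Subtracting 5 column gaps of 12 leaves 324 for 6 columns, so c = 54 px.
8-column span = 8·54 + 7·12 = 516 px.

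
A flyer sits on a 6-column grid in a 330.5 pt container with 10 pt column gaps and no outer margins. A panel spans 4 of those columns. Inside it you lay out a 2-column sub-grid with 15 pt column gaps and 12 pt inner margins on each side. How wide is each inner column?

89 pt

6 columns + 5 column gaps: 6c + 5·10 = 330.5.
6c = 330.5 − 50 = 280.5, so c = 46.75 pt.
4-column span = 4·46.75 + 3·10 = 217 pt.
Inner content = 217 − 2·12 = 193 pt.
193 − 1·15 = 178; ÷2 gives d = 89 pt.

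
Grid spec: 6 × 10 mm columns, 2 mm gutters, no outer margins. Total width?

Artboard = 6·10 + 5·2 = 60 + 10 = 70 mm.

70 mm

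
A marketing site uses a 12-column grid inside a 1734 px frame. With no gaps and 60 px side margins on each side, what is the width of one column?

Take off 120 px of margins, leaving 1614 px.
1614 / 12 = 134.5 px per column.

134.5 px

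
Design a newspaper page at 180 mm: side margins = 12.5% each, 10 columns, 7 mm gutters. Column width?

7.2 mm

Each margin = 12.5% of 180 = 22.5 mm; content = 180 − 2·22.5 = 135 mm.
10c + 9·7 = 135 → 10c = 72 → c = 7.2 mm.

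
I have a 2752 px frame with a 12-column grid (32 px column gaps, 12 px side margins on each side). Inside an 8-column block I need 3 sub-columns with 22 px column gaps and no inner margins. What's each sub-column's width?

Outer content = 2752 − 2·12 = 2728 px.
2728 − 11·32 = 2376; ÷12 gives c = 198 px.
8 columns plus 7 column gaps: 1584 + 224 = 1808 px.
3 columns + 2 column gaps: 3d + 2·22 = 1808.
3d = 1808 − 44 = 1764, so d = 588 px.

588 px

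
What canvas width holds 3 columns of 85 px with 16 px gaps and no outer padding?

Total width: 3·85 + 2·16 = 287 px.

287 px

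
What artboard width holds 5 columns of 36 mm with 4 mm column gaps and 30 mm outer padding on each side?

Artboard = 2·30 + 5·36 + 4·4 = 60 + 180 + 16 = 256 mm.

256 mm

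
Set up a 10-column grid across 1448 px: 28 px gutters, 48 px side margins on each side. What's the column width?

110 px

Subtract both margins: 1448 − 2·48 = 1352 px.
1352 − 9·28 = 1100; ÷10 gives c = 110 px.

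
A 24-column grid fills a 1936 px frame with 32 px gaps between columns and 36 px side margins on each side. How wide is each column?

Take off 72 px of margins, leaving 1864 px.
Subtracting 23 gaps of 32 leaves 1128 for 24 columns, so c = 47 px.

47 px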